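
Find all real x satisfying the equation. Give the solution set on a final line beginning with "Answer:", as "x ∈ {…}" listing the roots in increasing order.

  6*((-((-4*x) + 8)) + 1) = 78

Step 1. [6*((-((-4*x) + 8)) + 1) = 78] LHS = 6·(…); ÷6 both sides, so div: (-((-4*x) + 8)) + 1 = 13.
Step 2. [(-((-4*x) + 8)) + 1 = 13] peel the +1: subtract 1 from each side. So sub: -((-4*x) + 8) = 12.
Step 3. [-((-4*x) + 8) = 12] leading − — multiply by −1 ⇒ neg: (-4*x) + 8 = -12.
Step 4. [(-4*x) + 8 = -12] peel the +8: subtract 8 from each side ⇒ sub: -4*x = -20.
Step 5. [-4*x = -20] leading coefficient -4: divide by -4 ⇒ div: x = 5.

Answer: x ∈ {5}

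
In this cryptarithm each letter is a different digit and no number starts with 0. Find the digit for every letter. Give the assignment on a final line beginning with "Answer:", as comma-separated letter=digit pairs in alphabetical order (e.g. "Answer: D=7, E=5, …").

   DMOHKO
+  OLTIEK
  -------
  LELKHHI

Step 1. [L] adding two 6-digit numbers gives at most 6+1 digits, and here it does — L is that final carry and must be 1 ⇒ L=1.
Step 2. [col 1: O + K ≡ I (mod 10)] several values work for I in column 1 (O + K ≡ I (mod 10), carry-in 0); try I=0. So I=0.
Step 3. [col 1: O + K ≡ I (mod 10)] O=6 is one option consistent with column 1 (O + K ≡ I (mod 10), carry-in 0) — take it, so O=6.
Step 4. [col 1: O + K ≡ I (mod 10)] in column 1 we have O+K≡I with carry-in 0; given O=6, I=0 and digits 0,1,6 already taken and all letters distinct, that pins K to 4, so K=4.
Step 5. [col 2: K + E ≡ H (mod 10)] several values work for H in column 2 (K + E ≡ H (mod 10), carry-in 1); try H=7, so H=7.
Step 6. [col 2: K + E ≡ H (mod 10)] column 2: given K=4, H=7, carry-in 1, and digits 0,1,4,6,7 already taken and all letters distinct, K+E≡H (mod 10) forces E=2 ⇒ E=2.
Step 7. [col 4: O + T ≡ K (mod 10)] in column 4 we have O+T≡K with carry-in 0; given O=6, K=4 and digits 0,1,2,4,6,7 already taken and all letters distinct, that pins T to 8, so T=8.
Step 8. [col 5: M + L ≡ L (mod 10)] column 5: given L=1, carry-in 1, and digits 0,1,2,4,6,7,8 already taken and all letters distinct, M+L≡L (mod 10) forces M=9, so M=9.
Step 9. [col 6: D + O ≡ E (mod 10)] column 6 reads D+O+carry(1)=E with O=6, E=2; with digits 0,1,2,4,6,7,8,9 already taken and all letters distinct, the only value for D is 5 ⇒ D=5.

Answer: D=5, E=2, H=7, I=0, K=4, L=1, M=9, O=6, T=8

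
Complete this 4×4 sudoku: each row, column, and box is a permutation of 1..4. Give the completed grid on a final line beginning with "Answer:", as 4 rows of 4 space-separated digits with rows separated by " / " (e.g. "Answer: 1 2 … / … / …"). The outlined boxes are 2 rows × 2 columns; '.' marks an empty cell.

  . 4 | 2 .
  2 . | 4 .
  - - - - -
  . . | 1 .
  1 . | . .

Step 1. [r1c1∈{3}] r1c1 has the single candidate 3. So r1c1=3.
Step 2. [r4c4∈{2,3,4}] 4 has one home in row 4: r4c4. So r4c4=4.
Step 3. [r2c4∈{1,3}] row 2 places 3 nowhere but r2c4 ⇒ r2c4=3.
Step 4. [r4c2∈{2,3}] row 4 places 2 nowhere but r4c2 ⇒ r4c2=2.
Step 5. [r3c4∈{2}] r3c4's peers cover all but 2 ⇒ r3c4=2.
Step 6. [r4c3∈{3}] r4c3's peers cover all but 3 ⇒ r4c3=3.
Step 7. [r2c2∈{1}] nothing but 1 survives at r2c2, so r2c2=1.
Step 8. [r3c1∈{4}] r3c1's peers cover all but 4, so r3c1=4.
Step 9. [r3c2∈{3}] r3c2 is down to just 3. So r3c2=3.
Step 10. [r1c4∈{1}] only 1 remains possible at r1c4. So r1c4=1.

Answer: 3 4 2 1 / 2 1 4 3 / 4 3 1 2 / 1 2 3 4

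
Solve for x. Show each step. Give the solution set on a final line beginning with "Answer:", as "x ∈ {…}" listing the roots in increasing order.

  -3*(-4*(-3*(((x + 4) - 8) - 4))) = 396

Step 1. [-3*(-4*(-3*(((x + 4) - 8) - 4))) = 396] LHS = -3·(…); ÷-3 both sides. So div: -4*(-3*(((x + 4) - 8) - 4)) = -132.
Step 2. [-4*(-3*(((x + 4) - 8) - 4)) = -132] divide by the outer -4 ⇒ div: -3*(((x + 4) - 8) - 4) = 33.
Step 3. [-3*(((x + 4) - 8) - 4) = 33] divide by the outer -3, so div: ((x + 4) - 8) - 4 = -11.
Step 4. [((x + 4) - 8) - 4 = -11] add 4: x sits inside (… - 4), so sub: (x + 4) - 8 = -7.
Step 5. [(x + 4) - 8 = -7] 8 comes off first (add 8) ⇒ sub: x + 4 = 1.
Step 6. [x + 4 = 1] subtract 4: x sits inside (… + 4). So sub: x = -3.

Answer: x ∈ {-3}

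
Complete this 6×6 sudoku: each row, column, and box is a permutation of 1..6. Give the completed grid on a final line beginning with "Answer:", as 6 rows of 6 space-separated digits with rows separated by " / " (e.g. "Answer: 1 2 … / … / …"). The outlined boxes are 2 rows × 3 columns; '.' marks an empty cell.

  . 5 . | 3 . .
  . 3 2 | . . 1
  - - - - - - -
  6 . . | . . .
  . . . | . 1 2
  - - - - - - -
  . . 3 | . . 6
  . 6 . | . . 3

Step 1. [r2c1∈{4}] r2c1 is down to just 4. So r2c1=4.
Step 2. [r3c6∈{4,5}] col 6 places 5 nowhere but r3c6, so r3c6=5.
Step 3. [r3c4∈{4}] r3c4 has the single candidate 4 ⇒ r3c4=4.
Step 4. [r1c5∈{2,4,6}] r1c5 is the only open cell in row 1 admitting 2 ⇒ r1c5=2.
Step 5. [r1c1∈{1}] only 1 remains possible at r1c1. So r1c1=1.
Step 6. [r3c3∈{1}] r3c3's peers cover all but 1, so r3c3=1.
Step 7. [r6c4∈{1,2,5}] row 6 places 1 nowhere but r6c4, so r6c4=1.
Step 8. [r5c4∈{2,5}] in col 4, 2 fits only at r5c4, so r5c4=2.
Step 9. [r5c1∈{5}] nothing but 5 survives at r5c1, so r5c1=5.
Step 10. [r6c3∈{4}] r6c3's peers cover all but 4. So r6c3=4.
Step 11. [r2c4∈{5,6}] col 4 places 5 nowhere but r2c4. So r2c4=5.
Step 12. [r6c5∈{5}] r6c5 has the single candidate 5. So r6c5=5.
Step 13. [r4c4∈{6}] r4c4 is down to just 6, so r4c4=6.
Step 14. [r2c5∈{6}] only 6 remains possible at r2c5, so r2c5=6.
Step 15. [r3c5∈{3}] only 3 remains possible at r3c5 ⇒ r3c5=3.
Step 16. [r4c2∈{4}] r4c2 has the single candidate 4 ⇒ r4c2=4.
Step 17. [r3c2∈{2}] r3c2 has the single candidate 2. So r3c2=2.
Step 18. [r1c3∈{6}] r1c3's peers cover all but 6, so r1c3=6.
Step 19. [r6c1∈{2}] r6c1's peers cover all but 2, so r6c1=2.
Step 20. [r4c1∈{3}] r4c1's peers cover all but 3 ⇒ r4c1=3.
Step 21. [r1c6∈{4}] r1c6 has the single candidate 4. So r1c6=4.
Step 22. [r5c5∈{4}] nothing but 4 survives at r5c5. So r5c5=4.
Step 23. [r5c2∈{1}] r5c2 is down to just 1 ⇒ r5c2=1.
Step 24. [r4c3∈{5}] r4c3 has the single candidate 5, so r4c3=5.

Answer: 1 5 6 3 2 4 / 4 3 2 5 6 1 / 6 2 1 4 3 5 / 3 4 5 6 1 2 / 5 1 3 2 4 6 / 2 6 4 1 5 3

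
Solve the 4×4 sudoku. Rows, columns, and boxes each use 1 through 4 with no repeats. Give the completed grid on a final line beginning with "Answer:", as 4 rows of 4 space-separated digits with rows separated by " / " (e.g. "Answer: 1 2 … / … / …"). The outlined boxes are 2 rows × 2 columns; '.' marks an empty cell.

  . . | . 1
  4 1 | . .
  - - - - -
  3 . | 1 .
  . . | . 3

Step 1. [r3c4∈{2,4}] across col 4, 4 lands solely at r3c4 ⇒ r3c4=4.
Step 2. [r4c3∈{2}] nothing but 2 survives at r4c3. So r4c3=2.
Step 3. [r1c2∈{2,3}] in col 2, 3 fits only at r1c2, so r1c2=3.
Step 4. [r2c4∈{2}] r2c4 has the single candidate 2. So r2c4=2.
Step 5. [r3c2∈{2}] r3c2 has the single candidate 2. So r3c2=2.
Step 6. [r4c2∈{4}] r4c2's peers cover all but 4. So r4c2=4.
Step 7. [r4c1∈{1}] r4c1 is down to just 1 ⇒ r4c1=1.
Step 8. [r1c3∈{4}] r1c3 is down to just 4 ⇒ r1c3=4.
Step 9. [r1c1∈{2}] nothing but 2 survives at r1c1, so r1c1=2.
Step 10. [r2c3∈{3}] r2c3 is down to just 3, so r2c3=3.

Answer: 2 3 4 1 / 4 1 3 2 / 3 2 1 4 / 1 4 2 3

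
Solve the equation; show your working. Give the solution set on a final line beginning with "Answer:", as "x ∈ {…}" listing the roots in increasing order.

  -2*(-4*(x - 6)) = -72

Step 1. [-2*(-4*(x - 6)) = -72] leading coefficient -2: divide by -2 ⇒ div: -4*(x - 6) = 36.
Step 2. [-4*(x - 6) = 36] leading coefficient -4: divide by -4. So div: x - 6 = -9.
Step 3. [x - 6 = -9] the outer -6 inverts by adding 6 ⇒ sub: x = -3.

Answer: x ∈ {-3}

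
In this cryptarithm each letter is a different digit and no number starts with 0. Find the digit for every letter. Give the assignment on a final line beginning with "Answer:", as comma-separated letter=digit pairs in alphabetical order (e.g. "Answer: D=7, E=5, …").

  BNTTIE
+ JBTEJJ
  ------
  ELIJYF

Step 1. [col 1: E + J ≡ F (mod 10)] column 1 (E + J ≡ F (mod 10), carry-in 0) doesn't pin J yet; pick J=1 and continue. So J=1.
Step 2. [col 1: E + J ≡ F (mod 10)] no forcing yet in column 1 (carry-in 0); F=7 is free and consistent — try it ⇒ F=7.
Step 3. [col 1: E + J ≡ F (mod 10)] column 1: given J=1, F=7, carry-in 0, and digits 1,7 already taken and all letters distinct, E+J≡F (mod 10) forces E=6, so E=6.
Step 4. [col 2: I + J ≡ Y (mod 10)] no forcing yet in column 2 (carry-in 0); I=9 is free and consistent — try it ⇒ I=9.
Step 5. [col 2: I + J ≡ Y (mod 10)] from column 2 (I=9, J=1, carry-in 0, digits 1,6,7,9 already taken and all letters distinct): Y must equal 0 ⇒ Y=0.
Step 6. [col 3: T + E ≡ J (mod 10)] in column 3 we have T+E≡J with carry-in 1; given E=6, J=1 and digits 0,1,6,7,9 already taken and all letters distinct, that pins T to 4, so T=4.
Step 7. [col 5: N + B ≡ L (mod 10)] no forcing yet in column 5 (carry-in 0); N=3 is free and consistent — try it ⇒ N=3.
Step 8. [col 5: N + B ≡ L (mod 10)] several values work for L in column 5 (N + B ≡ L (mod 10), carry-in 0); try L=8 ⇒ L=8.
Step 9. [col 5: N + B ≡ L (mod 10)] column 5 reads N+B+carry(0)=L with N=3, L=8; with digits 0,1,3,4,6,7,8,9 already taken and all letters distinct, the only value for B is 5 ⇒ B=5.

Answer: B=5, E=6, F=7, I=9, J=1, L=8, N=3, T=4, Y=0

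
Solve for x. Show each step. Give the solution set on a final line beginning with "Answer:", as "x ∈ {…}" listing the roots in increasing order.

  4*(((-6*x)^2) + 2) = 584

Step 1. [4*(((-6*x)^2) + 2) = 584] LHS = 4·(…); ÷4 both sides, so div: ((-6*x)^2) + 2 = 146.
Step 2. [((-6*x)^2) + 2 = 146] the outer +2 inverts by subtracting 2, so sub: (-6*x)^2 = 144.
Step 3. [(-6*x)^2 = 144] 144 ≥ 0, LHS is (·)² — take ±√, so sqrt: -6*x = 12 or -12.
Step 4. [-6*x = 12 or -12] -6·(inner) — divide through by -6, so div: x = -2 or 2.

Answer: x ∈ {-2, 2}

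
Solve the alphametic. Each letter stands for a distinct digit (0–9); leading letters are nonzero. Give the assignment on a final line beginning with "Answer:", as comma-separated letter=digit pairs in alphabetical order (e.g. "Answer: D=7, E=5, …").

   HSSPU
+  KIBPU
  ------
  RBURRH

Step 1. [col 1: U + U ≡ H (mod 10)] several values work for H in column 1 (U + U ≡ H (mod 10), carry-in 0); try H=8. So H=8.
Step 2. [R] the sum has 6 digits but both addends have 5; that extra leading digit R is the final carry, namely 1 ⇒ R=1.
Step 3. [col 1: U + U ≡ H (mod 10)] column 1 (U + U ≡ H (mod 10), carry-in 0) doesn't pin U yet; pick U=9 and continue. So U=9.
Step 4. [col 2: P + P ≡ R (mod 10)] P=0 is one option consistent with column 2 (P + P ≡ R (mod 10), carry-in 1) — take it. So P=0.
Step 5. [col 3: S + B ≡ R (mod 10)] S=6 is one option consistent with column 3 (S + B ≡ R (mod 10), carry-in 0) — take it, so S=6.
Step 6. [col 3: S + B ≡ R (mod 10)] column 3: given S=6, R=1, carry-in 0, and digits 0,1,6,8,9 already taken and all letters distinct, S+B≡R (mod 10) forces B=5. So B=5.
Step 7. [col 4: S + I ≡ U (mod 10)] column 4 reads S+I+carry(1)=U with S=6, U=9; with digits 0,1,5,6,8,9 already taken and all letters distinct, the only value for I is 2, so I=2.
Step 8. [col 5: H + K ≡ B (mod 10)] column 5: given H=8, B=5, carry-in 0, and digits 0,1,2,5,6,8,9 already taken and all letters distinct, H+K≡B (mod 10) forces K=7. So K=7.

Answer: B=5, H=8, I=2, K=7, P=0, R=1, S=6, U=9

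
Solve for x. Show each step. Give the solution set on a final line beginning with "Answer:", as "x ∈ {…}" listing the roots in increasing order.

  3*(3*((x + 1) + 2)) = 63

Step 1. [3*(3*((x + 1) + 2)) = 63] 3 out front; divide by 3. So div: 3*((x + 1) + 2) = 21.
Step 2. [3*((x + 1) + 2) = 21] leading coefficient 3: divide by 3. So div: (x + 1) + 2 = 7.
Step 3. [(x + 1) + 2 = 7] +2 is outermost — subtract 2 both sides. So sub: x + 1 = 5.
Step 4. [x + 1 = 5] +1 is outermost — subtract 1 both sides, so sub: x = 4.

Answer: x ∈ {4}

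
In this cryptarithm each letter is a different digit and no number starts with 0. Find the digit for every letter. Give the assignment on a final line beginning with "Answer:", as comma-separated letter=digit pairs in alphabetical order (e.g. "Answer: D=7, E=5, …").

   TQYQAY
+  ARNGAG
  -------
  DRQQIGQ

Step 1. [col 1: Y + G ≡ Q (mod 10)] no forcing yet in column 1 (carry-in 0); G=6 is free and consistent — try it, so G=6.
Step 2. [col 1: Y + G ≡ Q (mod 10)] no forcing yet in column 1 (carry-in 0); Q=8 is free and consistent — try it, so Q=8.
Step 3. [D] the sum has 7 digits but both addends have 6; that extra leading digit D is the final carry, namely 1 ⇒ D=1.
Step 4. [col 1: Y + G ≡ Q (mod 10)] column 1 reads Y+G+carry(0)=Q with G=6, Q=8; with digits 1,6,8 already taken and all letters distinct, the only value for Y is 2 ⇒ Y=2.
Step 5. [col 2: A + A ≡ G (mod 10)] from column 2 (G=6, carry-in 0, digits 1,2,6,8 already taken and all letters distinct): A must equal 3 ⇒ A=3.
Step 6. [col 3: Q + G ≡ I (mod 10)] column 3 reads Q+G+carry(0)=I with Q=8, G=6; with digits 1,2,3,6,8 already taken and all letters distinct, the only value for I is 4. So I=4.
Step 7. [col 4: Y + N ≡ Q (mod 10)] column 4: given Y=2, Q=8, carry-in 1, and digits 1,2,3,4,6,8 already taken and all letters distinct, Y+N≡Q (mod 10) forces N=5, so N=5.
Step 8. [col 5: Q + R ≡ Q (mod 10)] in column 5 we have Q+R≡Q with carry-in 0; given Q=8 and digits 1,2,3,4,5,6,8 already taken and all letters distinct, that pins R to 0, so R=0.
Step 9. [col 6: T + A ≡ R (mod 10)] from column 6 (A=3, R=0, carry-in 0, digits 0,1,2,3,4,5,6,8 already taken and all letters distinct): T must equal 7 ⇒ T=7.

Answer: A=3, D=1, G=6, I=4, N=5, Q=8, R=0, T=7, Y=2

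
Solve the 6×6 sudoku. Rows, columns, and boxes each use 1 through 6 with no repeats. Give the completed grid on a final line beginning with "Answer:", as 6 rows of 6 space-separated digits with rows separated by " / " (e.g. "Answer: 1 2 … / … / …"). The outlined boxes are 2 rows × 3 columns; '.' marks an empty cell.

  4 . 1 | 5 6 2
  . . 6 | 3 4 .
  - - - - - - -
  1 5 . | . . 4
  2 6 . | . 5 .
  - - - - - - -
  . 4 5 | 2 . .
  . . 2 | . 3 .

Step 1. [r6c1∈{6}] only 6 remains possible at r6c1 ⇒ r6c1=6.
Step 2. [r2c6∈{1}] only 1 remains possible at r2c6 ⇒ r2c6=1.
Step 3. [r4c3∈{3,4}] row 4 places 4 nowhere but r4c3. So r4c3=4.
Step 4. [r6c4∈{1,4}] 4 has one home in row 6: r6c4, so r6c4=4.
Step 5. [r6c6∈{5}] only 5 remains possible at r6c6, so r6c6=5.
Step 6. [r1c2∈{3}] r1c2 has the single candidate 3. So r1c2=3.
Step 7. [r6c2∈{1}] nothing but 1 survives at r6c2. So r6c2=1.
Step 8. [r3c3∈{3}] nothing but 3 survives at r3c3 ⇒ r3c3=3.
Step 9. [r3c4∈{6}] nothing but 6 survives at r3c4 ⇒ r3c4=6.
Step 10. [r5c1∈{3}] r5c1's peers cover all but 3, so r5c1=3.
Step 11. [r2c2∈{2}] r2c2's peers cover all but 2, so r2c2=2.
Step 12. [r5c6∈{6}] nothing but 6 survives at r5c6. So r5c6=6.
Step 13. [r2c1∈{5}] r2c1 is down to just 5. So r2c1=5.
Step 14. [r4c6∈{3}] r4c6's peers cover all but 3. So r4c6=3.
Step 15. [r5c5∈{1}] r5c5 has the single candidate 1. So r5c5=1.
Step 16. [r3c5∈{2}] r3c5's peers cover all but 2 ⇒ r3c5=2.
Step 17. [r4c4∈{1}] only 1 remains possible at r4c4 ⇒ r4c4=1.

Answer: 4 3 1 5 6 2 / 5 2 6 3 4 1 / 1 5 3 6 2 4 / 2 6 4 1 5 3 / 3 4 5 2 1 6 / 6 1 2 4 3 5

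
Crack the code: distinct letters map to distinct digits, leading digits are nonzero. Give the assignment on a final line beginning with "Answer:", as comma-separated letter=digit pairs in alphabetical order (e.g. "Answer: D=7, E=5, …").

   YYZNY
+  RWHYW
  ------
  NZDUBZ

Step 1. [col 1: Y + W ≡ Z (mod 10)] Z=2 is one option consistent with column 1 (Y + W ≡ Z (mod 10), carry-in 0) — take it ⇒ Z=2.
Step 2. [N] N is the leading digit of a 6-digit sum of two 5-digit numbers; the final carry is exactly 1. So N=1.
Step 3. [col 1: Y + W ≡ Z (mod 10)] several values work for Y in column 1 (Y + W ≡ Z (mod 10), carry-in 0); try Y=7, so Y=7.
Step 4. [col 1: Y + W ≡ Z (mod 10)] from column 1 (Y=7, Z=2, carry-in 0, digits 1,2,7 already taken and all letters distinct): W must equal 5. So W=5.
Step 5. [col 2: N + Y ≡ B (mod 10)] in column 2 we have N+Y≡B with carry-in 1; given N=1, Y=7 and digits 1,2,5,7 already taken and all letters distinct, that pins B to 9, so B=9.
Step 6. [col 3: Z + H ≡ U (mod 10)] several values work for H in column 3 (Z + H ≡ U (mod 10), carry-in 0); try H=8. So H=8.
Step 7. [col 3: Z + H ≡ U (mod 10)] in column 3 we have Z+H≡U with carry-in 0; given Z=2, H=8 and digits 1,2,5,7,8,9 already taken and all letters distinct, that pins U to 0. So U=0.
Step 8. [col 4: Y + W ≡ D (mod 10)] column 4: given Y=7, W=5, carry-in 1, and digits 0,1,2,5,7,8,9 already taken and all letters distinct, Y+W≡D (mod 10) forces D=3. So D=3.
Step 9. [col 5: Y + R ≡ Z (mod 10)] column 5: given Y=7, Z=2, carry-in 1, and digits 0,1,2,3,5,7,8,9 already taken and all letters distinct, Y+R≡Z (mod 10) forces R=4. So R=4.

Answer: B=9, D=3, H=8, N=1, R=4, U=0, W=5, Y=7, Z=2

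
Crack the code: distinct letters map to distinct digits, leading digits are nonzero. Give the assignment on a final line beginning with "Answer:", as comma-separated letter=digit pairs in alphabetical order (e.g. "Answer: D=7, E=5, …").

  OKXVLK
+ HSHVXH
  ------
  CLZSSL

Step 1. [col 1: K + H ≡ L (mod 10)] column 1 (K + H ≡ L (mod 10), carry-in 0) doesn't pin H yet; pick H=6 and continue. So H=6.
Step 2. [col 1: K + H ≡ L (mod 10)] column 1 (K + H ≡ L (mod 10), carry-in 0) doesn't pin K yet; pick K=1 and continue. So K=1.
Step 3. [col 1: K + H ≡ L (mod 10)] column 1: given K=1, H=6, carry-in 0, and digits 1,6 already taken and all letters distinct, K+H≡L (mod 10) forces L=7. So L=7.
Step 4. [col 2: L + X ≡ S (mod 10)] no forcing yet in column 2 (carry-in 0); X=8 is free and consistent — try it, so X=8.
Step 5. [col 2: L + X ≡ S (mod 10)] column 2 reads L+X+carry(0)=S with L=7, X=8; with digits 1,6,7,8 already taken and all letters distinct, the only value for S is 5, so S=5.
Step 6. [col 3: V + V ≡ S (mod 10)] from column 3 (S=5, carry-in 1, digits 1,5,6,7,8 already taken and all letters distinct): V must equal 2. So V=2.
Step 7. [col 4: X + H ≡ Z (mod 10)] column 4: given X=8, H=6, carry-in 0, and digits 1,2,5,6,7,8 already taken and all letters distinct, X+H≡Z (mod 10) forces Z=4 ⇒ Z=4.
Step 8. [col 6: O + H ≡ C (mod 10)] column 6: given H=6, carry-in 0, and digits 1,2,4,5,6,7,8 already taken and all letters distinct, O+H≡C (mod 10) forces O=3. So O=3.
Step 9. [col 6: O + H ≡ C (mod 10)] from column 6 (O=3, H=6, carry-in 0, digits 1,2,3,4,5,6,7,8 already taken and all letters distinct): C must equal 9 ⇒ C=9.

Answer: C=9, H=6, K=1, L=7, O=3, S=5, V=2, X=8, Z=4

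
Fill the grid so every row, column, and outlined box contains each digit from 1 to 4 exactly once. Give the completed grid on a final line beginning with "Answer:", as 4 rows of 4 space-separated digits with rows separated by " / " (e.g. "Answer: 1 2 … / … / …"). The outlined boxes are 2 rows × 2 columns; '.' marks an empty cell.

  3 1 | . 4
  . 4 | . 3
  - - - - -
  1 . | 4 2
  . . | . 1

Step 1. [r2c1∈{2}] r2c1's peers cover all but 2, so r2c1=2.
Step 2. [r4c2∈{2,3}] 2 has one home in row 4: r4c2, so r4c2=2.
Step 3. [r4c1∈{4}] r4c1's peers cover all but 4, so r4c1=4.
Step 4. [r1c3∈{2}] r1c3 has the single candidate 2, so r1c3=2.
Step 5. [r3c2∈{3}] r3c2's peers cover all but 3. So r3c2=3.
Step 6. [r4c3∈{3}] r4c3 has the single candidate 3 ⇒ r4c3=3.
Step 7. [r2c3∈{1}] nothing but 1 survives at r2c3, so r2c3=1.

Answer: 3 1 2 4 / 2 4 1 3 / 1 3 4 2 / 4 2 3 1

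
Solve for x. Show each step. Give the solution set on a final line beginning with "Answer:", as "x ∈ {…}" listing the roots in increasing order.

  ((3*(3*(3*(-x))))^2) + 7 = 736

Step 1. [((3*(3*(3*(-x))))^2) + 7 = 736] subtract 7: x sits inside (… + 7), so sub: (3*(3*(3*(-x))))^2 = 729.
Step 2. [(3*(3*(3*(-x))))^2 = 729] √ both sides: 729 ≥ 0 gives two branches, so sqrt: 3*(3*(3*(-x))) = 27 or -27.
Step 3. [3*(3*(3*(-x))) = 27 or -27] LHS = 3·(…); ÷3 both sides. So div: 3*(3*(-x)) = 9 or -9.
Step 4. [3*(3*(-x)) = 9 or -9] 3·(inner) — divide through by 3 ⇒ div: 3*(-x) = 3 or -3.
Step 5. [3*(-x) = 3 or -3] leading coefficient 3: divide by 3, so div: -x = 1 or -1.
Step 6. [-x = 1 or -1] flip signs both sides ⇒ neg: x = -1 or 1.

Answer: x ∈ {-1, 1}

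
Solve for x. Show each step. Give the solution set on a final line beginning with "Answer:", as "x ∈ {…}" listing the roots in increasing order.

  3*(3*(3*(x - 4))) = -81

Step 1. [3*(3*(3*(x - 4))) = -81] 3 out front; divide by 3. So div: 3*(3*(x - 4)) = -27.
Step 2. [3*(3*(x - 4)) = -27] 3 out front; divide by 3, so div: 3*(x - 4) = -9.
Step 3. [3*(x - 4) = -9] 3 out front; divide by 3, so div: x - 4 = -3.
Step 4. [x - 4 = -3] add 4: x sits inside (… - 4) ⇒ sub: x = 1.

Answer: x ∈ {1}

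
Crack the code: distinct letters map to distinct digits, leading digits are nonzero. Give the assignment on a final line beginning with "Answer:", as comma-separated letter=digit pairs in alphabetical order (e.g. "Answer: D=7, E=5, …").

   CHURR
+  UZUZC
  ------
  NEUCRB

Step 1. [col 1: R + C ≡ B (mod 10)] B=9 is one option consistent with column 1 (R + C ≡ B (mod 10), carry-in 0) — take it. So B=9.
Step 2. [col 1: R + C ≡ B (mod 10)] several values work for R in column 1 (R + C ≡ B (mod 10), carry-in 0); try R=3. So R=3.
Step 3. [N] the sum has 6 digits but both addends have 5; that extra leading digit N is the final carry, namely 1 ⇒ N=1.
Step 4. [col 1: R + C ≡ B (mod 10)] column 1: given R=3, B=9, carry-in 0, and digits 1,3,9 already taken and all letters distinct, R+C≡B (mod 10) forces C=6, so C=6.
Step 5. [col 2: R + Z ≡ R (mod 10)] column 2: given R=3, carry-in 0, and digits 1,3,6,9 already taken and all letters distinct, R+Z≡R (mod 10) forces Z=0. So Z=0.
Step 6. [col 3: U + U ≡ C (mod 10)] in column 3 we have U+U≡C with carry-in 0; given C=6 and digits 0,1,3,6,9 already taken and all letters distinct, that pins U to 8. So U=8.
Step 7. [col 4: H + Z ≡ U (mod 10)] in column 4 we have H+Z≡U with carry-in 1; given Z=0, U=8 and digits 0,1,3,6,8,9 already taken and all letters distinct, that pins H to 7. So H=7.
Step 8. [col 5: C + U ≡ E (mod 10)] column 5: given C=6, U=8, carry-in 0, and digits 0,1,3,6,7,8,9 already taken and all letters distinct, C+U≡E (mod 10) forces E=4 ⇒ E=4.

Answer: B=9, C=6, E=4, H=7, N=1, R=3, U=8, Z=0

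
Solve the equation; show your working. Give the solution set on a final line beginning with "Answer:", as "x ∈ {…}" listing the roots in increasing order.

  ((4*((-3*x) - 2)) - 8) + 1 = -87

Step 1. [((4*((-3*x) - 2)) - 8) + 1 = -87] subtract 1: x sits inside (… + 1), so sub: (4*((-3*x) - 2)) - 8 = -88.
Step 2. [(4*((-3*x) - 2)) - 8 = -88] common factor 4 (LHS and -88) — divide through. So factor: ((-3*x) - 2) - 2 = -22.
Step 3. [((-3*x) - 2) - 2 = -22] 2 comes off first (add 2). So sub: (-3*x) - 2 = -20.
Step 4. [(-3*x) - 2 = -20] peel the -2: add 2 from each side. So sub: -3*x = -18.
Step 5. [-3*x = -18] leading coefficient -3: divide by -3 ⇒ div: x = 6.

Answer: x ∈ {6}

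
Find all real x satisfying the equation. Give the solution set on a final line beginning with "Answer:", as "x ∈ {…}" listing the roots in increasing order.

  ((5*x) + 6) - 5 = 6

Step 1. [((5*x) + 6) - 5 = 6] peel the -5: add 5 from each side. So sub: (5*x) + 6 = 11.
Step 2. [(5*x) + 6 = 11] 6 comes off first (subtract 6). So sub: 5*x = 5.
Step 3. [5*x = 5] divide by the outer 5. So div: x = 1.

Answer: x ∈ {1}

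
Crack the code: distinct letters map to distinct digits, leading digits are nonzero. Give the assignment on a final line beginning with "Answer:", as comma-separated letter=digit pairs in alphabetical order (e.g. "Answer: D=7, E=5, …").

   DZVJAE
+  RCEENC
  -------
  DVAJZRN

Step 1. [col 1: E + C ≡ N (mod 10)] C=9 is one option consistent with column 1 (E + C ≡ N (mod 10), carry-in 0) — take it ⇒ C=9.
Step 2. [col 1: E + C ≡ N (mod 10)] several values work for N in column 1 (E + C ≡ N (mod 10), carry-in 0); try N=5 ⇒ N=5.
Step 3. [D] D is the leading digit of a 7-digit sum of two 6-digit numbers; the final carry is exactly 1 ⇒ D=1.
Step 4. [col 1: E + C ≡ N (mod 10)] column 1 reads E+C+carry(0)=N with C=9, N=5; with digits 1,5,9 already taken and all letters distinct, the only value for E is 6. So E=6.
Step 5. [col 2: A + N ≡ R (mod 10)] no forcing yet in column 2 (carry-in 1); R=8 is free and consistent — try it. So R=8.
Step 6. [col 2: A + N ≡ R (mod 10)] column 2: given N=5, R=8, carry-in 1, and digits 1,5,6,8,9 already taken and all letters distinct, A+N≡R (mod 10) forces A=2 ⇒ A=2.
Step 7. [col 3: J + E ≡ Z (mod 10)] no forcing yet in column 3 (carry-in 0); Z=3 is free and consistent — try it. So Z=3.
Step 8. [col 3: J + E ≡ Z (mod 10)] column 3: given E=6, Z=3, carry-in 0, and digits 1,2,3,5,6,8,9 already taken and all letters distinct, J+E≡Z (mod 10) forces J=7. So J=7.
Step 9. [col 4: V + E ≡ J (mod 10)] from column 4 (E=6, J=7, carry-in 1, digits 1,2,3,5,6,7,8,9 already taken and all letters distinct): V must equal 0. So V=0.

Answer: A=2, C=9, D=1, E=6, J=7, N=5, R=8, V=0, Z=3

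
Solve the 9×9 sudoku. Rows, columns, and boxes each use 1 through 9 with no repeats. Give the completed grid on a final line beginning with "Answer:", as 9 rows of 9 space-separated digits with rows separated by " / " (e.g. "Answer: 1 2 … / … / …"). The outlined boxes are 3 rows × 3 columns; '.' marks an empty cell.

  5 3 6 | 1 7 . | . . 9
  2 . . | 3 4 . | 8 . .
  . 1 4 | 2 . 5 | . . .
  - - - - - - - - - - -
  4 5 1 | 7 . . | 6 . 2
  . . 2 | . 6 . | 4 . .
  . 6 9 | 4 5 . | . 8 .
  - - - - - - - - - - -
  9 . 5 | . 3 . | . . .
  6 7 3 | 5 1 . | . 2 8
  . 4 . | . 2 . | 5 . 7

Step 1. [r9c8∈{1,3,6,9}] in row 9, 3 fits only at r9c8. So r9c8=3.
Step 2. [r2c6∈{6,9}] box 2 places 6 nowhere but r2c6 ⇒ r2c6=6.
Step 3. [r1c6∈{8}] r1c6's peers cover all but 8, so r1c6=8.
Step 4. [r7c9∈{1,4,6}] across col 9, 4 lands solely at r7c9 ⇒ r7c9=4.
Step 5. [r9c6∈{9}] r9c6 is down to just 9. So r9c6=9.
Step 6. [r5c2∈{8}] r5c2's peers cover all but 8. So r5c2=8.
Step 7. [r7c8∈{1,6}] in box 9, 6 fits only at r7c8. So r7c8=6.
Step 8. [r3c8∈{7}] r3c8 has the single candidate 7, so r3c8=7.
Step 9. [r6c7∈{1,3,7}] 7 has one home in col 7: r6c7, so r6c7=7.
Step 10. [r6c1∈{3}] r6c1 is down to just 3. So r6c1=3.
Step 11. [r5c9∈{1,3,5}] r5c9 is the only open cell in box 6 admitting 3, so r5c9=3.
Step 12. [r6c9∈{1}] r6c9 has the single candidate 1 ⇒ r6c9=1.
Step 13. [r5c8∈{5,9}] row 5 places 5 nowhere but r5c8, so r5c8=5.
Step 14. [r9c3∈{8}] only 8 remains possible at r9c3, so r9c3=8.
Step 15. [r4c5∈{8,9}] r4c5 is the only open cell in row 4 admitting 8 ⇒ r4c5=8.
Step 16. [r3c9∈{6}] r3c9 is down to just 6, so r3c9=6.
Step 17. [r1c8∈{4}] r1c8's peers cover all but 4, so r1c8=4.
Step 18. [r5c4∈{9}] nothing but 9 survives at r5c4 ⇒ r5c4=9.
Step 19. [r3c1∈{8}] r3c1's peers cover all but 8 ⇒ r3c1=8.
Step 20. [r3c7∈{3}] only 3 remains possible at r3c7, so r3c7=3.
Step 21. [r3c5∈{9}] r3c5 has the single candidate 9, so r3c5=9.
Step 22. [r4c6∈{3}] r4c6's peers cover all but 3 ⇒ r4c6=3.
Step 23. [r9c4∈{6}] r9c4's peers cover all but 6 ⇒ r9c4=6.
Step 24. [r7c4∈{8}] r7c4 has the single candidate 8 ⇒ r7c4=8.
Step 25. [r2c2∈{9}] r2c2 is down to just 9. So r2c2=9.
Step 26. [r7c7∈{1}] only 1 remains possible at r7c7. So r7c7=1.
Step 27. [r2c8∈{1}] only 1 remains possible at r2c8. So r2c8=1.
Step 28. [r1c7∈{2}] r1c7 is down to just 2 ⇒ r1c7=2.
Step 29. [r8c6∈{4}] r8c6's peers cover all but 4, so r8c6=4.
Step 30. [r8c7∈{9}] only 9 remains possible at r8c7 ⇒ r8c7=9.
Step 31. [r2c9∈{5}] nothing but 5 survives at r2c9. So r2c9=5.
Step 32. [r6c6∈{2}] nothing but 2 survives at r6c6, so r6c6=2.
Step 33. [r9c1∈{1}] r9c1 has the single candidate 1, so r9c1=1.
Step 34. [r4c8∈{9}] r4c8 has the single candidate 9, so r4c8=9.
Step 35. [r2c3∈{7}] r2c3 has the single candidate 7, so r2c3=7.
Step 36. [r5c1∈{7}] only 7 remains possible at r5c1 ⇒ r5c1=7.
Step 37. [r5c6∈{1}] only 1 remains possible at r5c6. So r5c6=1.
Step 38. [r7c2∈{2}] r7c2 has the single candidate 2. So r7c2=2.
Step 39. [r7c6∈{7}] r7c6 is down to just 7. So r7c6=7.

Answer: 5 3 6 1 7 8 2 4 9 / 2 9 7 3 4 6 8 1 5 / 8 1 4 2 9 5 3 7 6 / 4 5 1 7 8 3 6 9 2 / 7 8 2 9 6 1 4 5 3 / 3 6 9 4 5 2 7 8 1 / 9 2 5 8 3 7 1 6 4 / 6 7 3 5 1 4 9 2 8 / 1 4 8 6 2 9 5 3 7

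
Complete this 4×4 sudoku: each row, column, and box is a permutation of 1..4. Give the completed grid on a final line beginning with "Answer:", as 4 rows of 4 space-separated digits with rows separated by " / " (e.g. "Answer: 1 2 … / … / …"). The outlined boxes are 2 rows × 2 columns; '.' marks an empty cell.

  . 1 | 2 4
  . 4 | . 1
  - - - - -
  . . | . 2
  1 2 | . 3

Step 1. [r3c1∈{3,4}] in col 1, 4 fits only at r3c1. So r3c1=4.
Step 2. [r2c3∈{3}] only 3 remains possible at r2c3. So r2c3=3.
Step 3. [r3c3∈{1}] r3c3 is down to just 1 ⇒ r3c3=1.
Step 4. [r3c2∈{3}] only 3 remains possible at r3c2, so r3c2=3.
Step 5. [r2c1∈{2}] r2c1's peers cover all but 2 ⇒ r2c1=2.
Step 6. [r4c3∈{4}] r4c3 is down to just 4. So r4c3=4.
Step 7. [r1c1∈{3}] r1c1 is down to just 3 ⇒ r1c1=3.

Answer: 3 1 2 4 / 2 4 3 1 / 4 3 1 2 / 1 2 4 3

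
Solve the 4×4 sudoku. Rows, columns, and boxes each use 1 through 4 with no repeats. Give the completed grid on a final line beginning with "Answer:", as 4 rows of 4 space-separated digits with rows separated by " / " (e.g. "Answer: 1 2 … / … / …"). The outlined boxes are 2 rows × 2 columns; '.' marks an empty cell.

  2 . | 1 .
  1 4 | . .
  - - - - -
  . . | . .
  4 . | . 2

Step 1. [r4c3∈{3}] nothing but 3 survives at r4c3. So r4c3=3.
Step 2. [r3c2∈{1,2,3}] 2 has one home in row 3: r3c2 ⇒ r3c2=2.
Step 3. [r1c4∈{3,4}] in row 1, 4 fits only at r1c4, so r1c4=4.
Step 4. [r3c4∈{1}] only 1 remains possible at r3c4 ⇒ r3c4=1.
Step 5. [r2c3∈{2}] r2c3's peers cover all but 2. So r2c3=2.
Step 6. [r1c2∈{3}] only 3 remains possible at r1c2 ⇒ r1c2=3.
Step 7. [r3c3∈{4}] only 4 remains possible at r3c3, so r3c3=4.
Step 8. [r2c4∈{3}] nothing but 3 survives at r2c4. So r2c4=3.
Step 9. [r3c1∈{3}] only 3 remains possible at r3c1, so r3c1=3.
Step 10. [r4c2∈{1}] only 1 remains possible at r4c2 ⇒ r4c2=1.

Answer: 2 3 1 4 / 1 4 2 3 / 3 2 4 1 / 4 1 3 2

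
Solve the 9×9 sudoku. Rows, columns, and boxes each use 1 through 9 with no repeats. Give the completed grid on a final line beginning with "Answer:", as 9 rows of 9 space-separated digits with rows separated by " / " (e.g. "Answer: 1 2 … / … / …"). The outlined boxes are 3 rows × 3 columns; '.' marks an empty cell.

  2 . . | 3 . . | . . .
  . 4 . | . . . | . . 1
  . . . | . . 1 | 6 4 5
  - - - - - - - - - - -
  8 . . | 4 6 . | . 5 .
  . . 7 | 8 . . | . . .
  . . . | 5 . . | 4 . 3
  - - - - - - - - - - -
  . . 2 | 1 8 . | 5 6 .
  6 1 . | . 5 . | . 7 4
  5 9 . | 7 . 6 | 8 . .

Step 1. [r1c9∈{7,8,9}] 8 has one home in col 9: r1c9. So r1c9=8.
Step 2. [r1c8∈{9}] r1c8's peers cover all but 9. So r1c8=9.
Step 3. [r9c9∈{2}] only 2 remains possible at r9c9, so r9c9=2.
Step 4. [r1c7∈{7}] r1c7 has the single candidate 7, so r1c7=7.
Step 5. [r2c6∈{2,5,7,8,9}] r2c6 is the only open cell in col 6 admitting 8. So r2c6=8.
Step 6. [r2c3∈{3,5,6,9}] r2c3 is the only open cell in row 2 admitting 5. So r2c3=5.
Step 7. [r7c9∈{9}] r7c9's peers cover all but 9 ⇒ r7c9=9.
Step 8. [r5c1∈{1,3,4,9}] in row 5, 4 fits only at r5c1 ⇒ r5c1=4.
Step 9. [r6c1∈{1,9}] across col 1, 1 lands solely at r6c1 ⇒ r6c1=1.
Step 10. [r5c5∈{1,2,3,9}] across col 5, 1 lands solely at r5c5. So r5c5=1.
Step 11. [r5c8∈{2}] r5c8 has the single candidate 2. So r5c8=2.
Step 12. [r9c5∈{3,4}] r9c5 is the only open cell in col 5 admitting 3. So r9c5=3.
Step 13. [r1c2∈{6}] r1c2 has the single candidate 6. So r1c2=6.
Step 14. [r6c2∈{2}] only 2 remains possible at r6c2, so r6c2=2.
Step 15. [r4c2∈{3}] only 3 remains possible at r4c2. So r4c2=3.
Step 16. [r4c3∈{9}] r4c3 is down to just 9 ⇒ r4c3=9.
Step 17. [r7c1∈{3,7}] in row 7, 3 fits only at r7c1, so r7c1=3.
Step 18. [r2c7∈{2,3}] r2c7 is the only open cell in col 7 admitting 2, so r2c7=2.
Step 19. [r3c5∈{2,7,9}] r3c5 is the only open cell in col 5 admitting 2. So r3c5=2.
Step 20. [r3c4∈{9}] nothing but 9 survives at r3c4, so r3c4=9.
Step 21. [r6c5∈{7,9}] 9 has one home in col 5: r6c5. So r6c5=9.
Step 22. [r3c2∈{7,8}] col 2 places 8 nowhere but r3c2. So r3c2=8.
Step 23. [r4c6∈{2,7}] 2 has one home in row 4: r4c6 ⇒ r4c6=2.
Step 24. [r1c6∈{4,5}] 5 has one home in row 1: r1c6. So r1c6=5.
Step 25. [r2c5∈{7}] only 7 remains possible at r2c5 ⇒ r2c5=7.
Step 26. [r8c7∈{3}] only 3 remains possible at r8c7. So r8c7=3.
Step 27. [r4c9∈{7}] r4c9 is down to just 7 ⇒ r4c9=7.
Step 28. [r8c6∈{9}] nothing but 9 survives at r8c6. So r8c6=9.
Step 29. [r9c3∈{4}] only 4 remains possible at r9c3 ⇒ r9c3=4.
Step 30. [r2c4∈{6}] nothing but 6 survives at r2c4, so r2c4=6.
Step 31. [r7c2∈{7}] r7c2 is down to just 7. So r7c2=7.
Step 32. [r8c4∈{2}] only 2 remains possible at r8c4, so r8c4=2.
Step 33. [r6c6∈{7}] r6c6's peers cover all but 7. So r6c6=7.
Step 34. [r8c3∈{8}] r8c3 has the single candidate 8, so r8c3=8.
Step 35. [r7c6∈{4}] r7c6 has the single candidate 4, so r7c6=4.
Step 36. [r6c8∈{8}] r6c8 has the single candidate 8. So r6c8=8.
Step 37. [r4c7∈{1}] nothing but 1 survives at r4c7 ⇒ r4c7=1.
Step 38. [r1c5∈{4}] r1c5 has the single candidate 4 ⇒ r1c5=4.
Step 39. [r5c9∈{6}] r5c9's peers cover all but 6, so r5c9=6.
Step 40. [r2c1∈{9}] r2c1's peers cover all but 9. So r2c1=9.
Step 41. [r1c3∈{1}] nothing but 1 survives at r1c3, so r1c3=1.
Step 42. [r5c7∈{9}] r5c7 has the single candidate 9, so r5c7=9.
Step 43. [r6c3∈{6}] r6c3 has the single candidate 6, so r6c3=6.
Step 44. [r9c8∈{1}] only 1 remains possible at r9c8, so r9c8=1.
Step 45. [r3c1∈{7}] only 7 remains possible at r3c1. So r3c1=7.
Step 46. [r3c3∈{3}] r3c3 is down to just 3 ⇒ r3c3=3.
Step 47. [r5c2∈{5}] nothing but 5 survives at r5c2. So r5c2=5.
Step 48. [r5c6∈{3}] r5c6 is down to just 3. So r5c6=3.
Step 49. [r2c8∈{3}] r2c8 is down to just 3 ⇒ r2c8=3.

Answer: 2 6 1 3 4 5 7 9 8 / 9 4 5 6 7 8 2 3 1 / 7 8 3 9 2 1 6 4 5 / 8 3 9 4 6 2 1 5 7 / 4 5 7 8 1 3 9 2 6 / 1 2 6 5 9 7 4 8 3 / 3 7 2 1 8 4 5 6 9 / 6 1 8 2 5 9 3 7 4 / 5 9 4 7 3 6 8 1 2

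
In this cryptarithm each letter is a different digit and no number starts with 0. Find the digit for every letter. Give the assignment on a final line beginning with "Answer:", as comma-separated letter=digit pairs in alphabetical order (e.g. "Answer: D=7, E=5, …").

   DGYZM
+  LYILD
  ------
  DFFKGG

Step 1. [col 1: M + D ≡ G (mod 10)] several values work for G in column 1 (M + D ≡ G (mod 10), carry-in 0); try G=3, so G=3.
Step 2. [col 1: M + D ≡ G (mod 10)] several values work for M in column 1 (M + D ≡ G (mod 10), carry-in 0); try M=2 ⇒ M=2.
Step 3. [col 1: M + D ≡ G (mod 10)] column 1: given M=2, G=3, carry-in 0, and digits 2,3 already taken and all letters distinct, M+D≡G (mod 10) forces D=1. So D=1.
Step 4. [col 2: Z + L ≡ G (mod 10)] column 2 (Z + L ≡ G (mod 10), carry-in 0) doesn't pin L yet; pick L=8 and continue, so L=8.
Step 5. [col 2: Z + L ≡ G (mod 10)] column 2 reads Z+L+carry(0)=G with L=8, G=3; with digits 1,2,3,8 already taken and all letters distinct, the only value for Z is 5, so Z=5.
Step 6. [col 3: Y + I ≡ K (mod 10)] several values work for K in column 3 (Y + I ≡ K (mod 10), carry-in 1); try K=4. So K=4.
Step 7. [col 3: Y + I ≡ K (mod 10)] I=7 is one option consistent with column 3 (Y + I ≡ K (mod 10), carry-in 1) — take it. So I=7.
Step 8. [col 3: Y + I ≡ K (mod 10)] from column 3 (I=7, K=4, carry-in 1, digits 1,2,3,4,5,7,8 already taken and all letters distinct): Y must equal 6. So Y=6.
Step 9. [col 4: G + Y ≡ F (mod 10)] in column 4 we have G+Y≡F with carry-in 1; given G=3, Y=6 and digits 1,2,3,4,5,6,7,8 already taken and all letters distinct, that pins F to 0 ⇒ F=0.

Answer: D=1, F=0, G=3, I=7, K=4, L=8, M=2, Y=6, Z=5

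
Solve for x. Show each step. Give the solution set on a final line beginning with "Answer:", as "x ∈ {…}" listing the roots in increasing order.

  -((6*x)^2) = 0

Step 1. [-((6*x)^2) = 0] flip signs both sides ⇒ neg: (6*x)^2 = 0.
Step 2. [(6*x)^2 = 0] √ both sides: 0 ≥ 0 gives two branches, so sqrt: 6*x = 0.
Step 3. [6*x = 0] divide by the outer 6 ⇒ div: x = 0.

Answer: x ∈ {0}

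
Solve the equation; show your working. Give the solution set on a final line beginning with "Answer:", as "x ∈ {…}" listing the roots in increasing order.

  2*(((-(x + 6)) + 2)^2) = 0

Step 1. [2*(((-(x + 6)) + 2)^2) = 0] LHS = 2·(…); ÷2 both sides, so div: ((-(x + 6)) + 2)^2 = 0.
Step 2. [((-(x + 6)) + 2)^2 = 0] √ both sides: 0 ≥ 0 gives two branches ⇒ sqrt: (-(x + 6)) + 2 = 0.
Step 3. [(-(x + 6)) + 2 = 0] the outer +2 inverts by subtracting 2, so sub: -(x + 6) = -2.
Step 4. [-(x + 6) = -2] LHS negated; negate both sides, so neg: x + 6 = 2.
Step 5. [x + 6 = 2] +6 is outermost — subtract 6 both sides, so sub: x = -4.

Answer: x ∈ {-4}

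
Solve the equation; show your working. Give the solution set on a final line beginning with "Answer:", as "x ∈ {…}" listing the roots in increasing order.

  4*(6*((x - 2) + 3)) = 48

Step 1. [4*(6*((x - 2) + 3)) = 48] LHS = 4·(…); ÷4 both sides ⇒ div: 6*((x - 2) + 3) = 12.
Step 2. [6*((x - 2) + 3) = 12] divide by the outer 6, so div: (x - 2) + 3 = 2.
Step 3. [(x - 2) + 3 = 2] 3 comes off first (subtract 3). So sub: x - 2 = -1.
Step 4. [x - 2 = -1] the outer -2 inverts by adding 2. So sub: x = 1.

Answer: x ∈ {1}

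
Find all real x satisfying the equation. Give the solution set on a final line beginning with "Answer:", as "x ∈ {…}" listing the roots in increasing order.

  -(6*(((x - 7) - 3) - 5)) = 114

Step 1. [-(6*(((x - 7) - 3) - 5)) = 114] flip signs both sides ⇒ neg: 6*(((x - 7) - 3) - 5) = -114.
Step 2. [6*(((x - 7) - 3) - 5) = -114] 6 out front; divide by 6 ⇒ div: ((x - 7) - 3) - 5 = -19.
Step 3. [((x - 7) - 3) - 5 = -19] -5 is outermost — add 5 both sides. So sub: (x - 7) - 3 = -14.
Step 4. [(x - 7) - 3 = -14] 3 comes off first (add 3), so sub: x - 7 = -11.
Step 5. [x - 7 = -11] peel the -7: add 7 from each side. So sub: x = -4.

Answer: x ∈ {-4}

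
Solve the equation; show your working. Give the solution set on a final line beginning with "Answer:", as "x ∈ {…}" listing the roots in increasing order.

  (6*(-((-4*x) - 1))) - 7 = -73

Step 1. [(6*(-((-4*x) - 1))) - 7 = -73] peel the -7: add 7 from each side, so sub: 6*(-((-4*x) - 1)) = -66.
Step 2. [6*(-((-4*x) - 1)) = -66] divide by the outer 6 ⇒ div: -((-4*x) - 1) = -11.
Step 3. [-((-4*x) - 1) = -11] LHS negated; negate both sides. So neg: (-4*x) - 1 = 11.
Step 4. [(-4*x) - 1 = 11] the outer -1 inverts by adding 1, so sub: -4*x = 12.
Step 5. [-4*x = 12] -4 out front; divide by -4 ⇒ div: x = -3.

Answer: x ∈ {-3}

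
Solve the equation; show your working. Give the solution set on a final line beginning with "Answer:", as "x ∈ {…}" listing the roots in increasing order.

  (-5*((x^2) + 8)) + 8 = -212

Step 1. [(-5*((x^2) + 8)) + 8 = -212] +8 is outermost — subtract 8 both sides, so sub: -5*((x^2) + 8) = -220.
Step 2. [-5*((x^2) + 8) = -220] leading coefficient -5: divide by -5 ⇒ div: (x^2) + 8 = 44.
Step 3. [(x^2) + 8 = 44] the outer +8 inverts by subtracting 8. So sub: x^2 = 36.
Step 4. [x^2 = 36] 36 ≥ 0, LHS is (·)² — take ±√. So sqrt: x = 6 or -6.

Answer: x ∈ {-6, 6}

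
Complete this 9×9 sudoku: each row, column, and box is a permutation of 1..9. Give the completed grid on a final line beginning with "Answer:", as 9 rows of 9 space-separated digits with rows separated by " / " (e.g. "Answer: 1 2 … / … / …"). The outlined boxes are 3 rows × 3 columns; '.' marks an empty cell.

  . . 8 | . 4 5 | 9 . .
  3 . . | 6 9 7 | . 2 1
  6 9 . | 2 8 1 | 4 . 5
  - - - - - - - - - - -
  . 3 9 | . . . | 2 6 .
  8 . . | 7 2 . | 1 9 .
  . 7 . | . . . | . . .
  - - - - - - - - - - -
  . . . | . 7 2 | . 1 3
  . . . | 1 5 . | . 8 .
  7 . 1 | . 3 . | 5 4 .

Step 1. [r7c7∈{6}] nothing but 6 survives at r7c7, so r7c7=6.
Step 2. [r5c9∈{4}] r5c9's peers cover all but 4 ⇒ r5c9=4.
Step 3. [r6c9∈{8}] nothing but 8 survives at r6c9. So r6c9=8.
Step 4. [r6c5∈{1,6}] col 5 places 6 nowhere but r6c5. So r6c5=6.
Step 5. [r6c1∈{1,2,4,5}] 1 has one home in row 6: r6c1 ⇒ r6c1=1.
Step 6. [r8c3∈{2,3,4,6}] r8c3 is the only open cell in row 8 admitting 3. So r8c3=3.
Step 7. [r3c8∈{3,7}] row 3 places 3 nowhere but r3c8, so r3c8=3.
Step 8. [r1c1∈{2}] only 2 remains possible at r1c1 ⇒ r1c1=2.
Step 9. [r4c9∈{7}] r4c9 is down to just 7. So r4c9=7.
Step 10. [r5c6∈{3}] only 3 remains possible at r5c6 ⇒ r5c6=3.
Step 11. [r6c8∈{5}] nothing but 5 survives at r6c8 ⇒ r6c8=5.
Step 12. [r4c4∈{4,5,8}] 5 has one home in col 4: r4c4. So r4c4=5.
Step 13. [r7c1∈{4,5,9}] r7c1 is the only open cell in col 1 admitting 5 ⇒ r7c1=5.
Step 14. [r7c3∈{4}] r7c3 is down to just 4. So r7c3=4.
Step 15. [r7c4∈{8,9}] r7c4 is the only open cell in row 7 admitting 9. So r7c4=9.
Step 16. [r8c6∈{4,6}] 4 has one home in row 8: r8c6, so r8c6=4.
Step 17. [r8c2∈{2,6}] in row 8, 6 fits only at r8c2. So r8c2=6.
Step 18. [r5c2∈{5}] nothing but 5 survives at r5c2 ⇒ r5c2=5.
Step 19. [r9c2∈{2,8}] 2 has one home in col 2: r9c2. So r9c2=2.
Step 20. [r9c4∈{8}] r9c4 has the single candidate 8 ⇒ r9c4=8.
Step 21. [r9c9∈{9}] only 9 remains possible at r9c9, so r9c9=9.
Step 22. [r4c1∈{4}] nothing but 4 survives at r4c1, so r4c1=4.
Step 23. [r6c4∈{4}] r6c4's peers cover all but 4. So r6c4=4.
Step 24. [r1c2∈{1}] r1c2 is down to just 1, so r1c2=1.
Step 25. [r8c9∈{2}] nothing but 2 survives at r8c9. So r8c9=2.
Step 26. [r9c6∈{6}] r9c6's peers cover all but 6, so r9c6=6.
Step 27. [r6c7∈{3}] nothing but 3 survives at r6c7. So r6c7=3.
Step 28. [r4c5∈{1}] r4c5 is down to just 1. So r4c5=1.
Step 29. [r6c6∈{9}] only 9 remains possible at r6c6, so r6c6=9.
Step 30. [r8c7∈{7}] r8c7 is down to just 7, so r8c7=7.
Step 31. [r8c1∈{9}] r8c1 has the single candidate 9, so r8c1=9.
Step 32. [r4c6∈{8}] r4c6 has the single candidate 8. So r4c6=8.
Step 33. [r1c4∈{3}] r1c4 is down to just 3 ⇒ r1c4=3.
Step 34. [r6c3∈{2}] r6c3 has the single candidate 2 ⇒ r6c3=2.
Step 35. [r2c3∈{5}] only 5 remains possible at r2c3, so r2c3=5.
Step 36. [r5c3∈{6}] r5c3 has the single candidate 6, so r5c3=6.
Step 37. [r3c3∈{7}] r3c3's peers cover all but 7. So r3c3=7.
Step 38. [r1c9∈{6}] r1c9 is down to just 6 ⇒ r1c9=6.
Step 39. [r1c8∈{7}] r1c8 has the single candidate 7. So r1c8=7.
Step 40. [r7c2∈{8}] r7c2's peers cover all but 8 ⇒ r7c2=8.
Step 41. [r2c7∈{8}] r2c7's peers cover all but 8, so r2c7=8.
Step 42. [r2c2∈{4}] r2c2's peers cover all but 4 ⇒ r2c2=4.

Answer: 2 1 8 3 4 5 9 7 6 / 3 4 5 6 9 7 8 2 1 / 6 9 7 2 8 1 4 3 5 / 4 3 9 5 1 8 2 6 7 / 8 5 6 7 2 3 1 9 4 / 1 7 2 4 6 9 3 5 8 / 5 8 4 9 7 2 6 1 3 / 9 6 3 1 5 4 7 8 2 / 7 2 1 8 3 6 5 4 9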